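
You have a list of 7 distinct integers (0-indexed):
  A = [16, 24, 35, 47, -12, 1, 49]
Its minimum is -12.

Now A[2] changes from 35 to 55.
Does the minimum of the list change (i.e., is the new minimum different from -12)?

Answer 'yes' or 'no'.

Answer: no

Derivation:
Old min = -12
Change: A[2] 35 -> 55
Changed element was NOT the min; min changes only if 55 < -12.
New min = -12; changed? no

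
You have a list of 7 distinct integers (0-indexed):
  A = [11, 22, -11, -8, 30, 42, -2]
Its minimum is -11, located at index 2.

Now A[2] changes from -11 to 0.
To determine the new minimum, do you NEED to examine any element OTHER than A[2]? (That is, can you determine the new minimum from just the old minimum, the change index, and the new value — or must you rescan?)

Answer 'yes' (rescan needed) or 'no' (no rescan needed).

Answer: yes

Derivation:
Old min = -11 at index 2
Change at index 2: -11 -> 0
Index 2 WAS the min and new value 0 > old min -11. Must rescan other elements to find the new min.
Needs rescan: yes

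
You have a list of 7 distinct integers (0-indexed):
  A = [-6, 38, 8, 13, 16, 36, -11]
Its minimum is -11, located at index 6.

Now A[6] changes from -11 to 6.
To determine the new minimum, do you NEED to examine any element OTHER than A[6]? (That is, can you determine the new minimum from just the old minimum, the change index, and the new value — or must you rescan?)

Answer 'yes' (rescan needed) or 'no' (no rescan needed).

Answer: yes

Derivation:
Old min = -11 at index 6
Change at index 6: -11 -> 6
Index 6 WAS the min and new value 6 > old min -11. Must rescan other elements to find the new min.
Needs rescan: yes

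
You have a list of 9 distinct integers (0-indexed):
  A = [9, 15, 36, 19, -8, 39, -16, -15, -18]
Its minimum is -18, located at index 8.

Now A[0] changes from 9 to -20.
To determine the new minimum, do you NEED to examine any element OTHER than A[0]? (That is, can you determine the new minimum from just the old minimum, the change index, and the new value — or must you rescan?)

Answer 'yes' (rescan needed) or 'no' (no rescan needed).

Answer: no

Derivation:
Old min = -18 at index 8
Change at index 0: 9 -> -20
Index 0 was NOT the min. New min = min(-18, -20). No rescan of other elements needed.
Needs rescan: no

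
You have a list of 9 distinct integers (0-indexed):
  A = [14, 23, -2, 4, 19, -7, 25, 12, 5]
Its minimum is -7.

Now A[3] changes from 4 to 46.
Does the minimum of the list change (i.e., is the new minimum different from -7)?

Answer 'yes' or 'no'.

Answer: no

Derivation:
Old min = -7
Change: A[3] 4 -> 46
Changed element was NOT the min; min changes only if 46 < -7.
New min = -7; changed? no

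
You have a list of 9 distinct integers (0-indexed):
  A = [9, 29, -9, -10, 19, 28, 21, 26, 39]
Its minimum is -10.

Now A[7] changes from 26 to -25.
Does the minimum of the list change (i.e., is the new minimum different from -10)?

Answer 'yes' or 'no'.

Old min = -10
Change: A[7] 26 -> -25
Changed element was NOT the min; min changes only if -25 < -10.
New min = -25; changed? yes

Answer: yes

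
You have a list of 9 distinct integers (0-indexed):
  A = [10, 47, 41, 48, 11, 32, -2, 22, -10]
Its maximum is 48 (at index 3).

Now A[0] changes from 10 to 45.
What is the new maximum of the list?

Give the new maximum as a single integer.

Answer: 48

Derivation:
Old max = 48 (at index 3)
Change: A[0] 10 -> 45
Changed element was NOT the old max.
  New max = max(old_max, new_val) = max(48, 45) = 48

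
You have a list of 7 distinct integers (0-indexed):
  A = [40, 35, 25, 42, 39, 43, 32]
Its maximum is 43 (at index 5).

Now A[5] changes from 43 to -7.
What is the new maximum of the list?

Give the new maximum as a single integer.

Answer: 42

Derivation:
Old max = 43 (at index 5)
Change: A[5] 43 -> -7
Changed element WAS the max -> may need rescan.
  Max of remaining elements: 42
  New max = max(-7, 42) = 42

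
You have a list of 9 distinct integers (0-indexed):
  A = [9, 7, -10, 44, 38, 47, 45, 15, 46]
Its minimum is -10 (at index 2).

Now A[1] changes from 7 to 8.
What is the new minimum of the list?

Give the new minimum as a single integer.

Answer: -10

Derivation:
Old min = -10 (at index 2)
Change: A[1] 7 -> 8
Changed element was NOT the old min.
  New min = min(old_min, new_val) = min(-10, 8) = -10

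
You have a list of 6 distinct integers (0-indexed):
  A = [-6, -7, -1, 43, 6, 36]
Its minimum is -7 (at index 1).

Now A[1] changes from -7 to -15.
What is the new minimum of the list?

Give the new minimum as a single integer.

Old min = -7 (at index 1)
Change: A[1] -7 -> -15
Changed element WAS the min. Need to check: is -15 still <= all others?
  Min of remaining elements: -6
  New min = min(-15, -6) = -15

Answer: -15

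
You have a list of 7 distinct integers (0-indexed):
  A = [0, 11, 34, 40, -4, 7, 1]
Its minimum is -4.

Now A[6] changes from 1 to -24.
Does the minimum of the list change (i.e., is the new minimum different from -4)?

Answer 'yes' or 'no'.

Old min = -4
Change: A[6] 1 -> -24
Changed element was NOT the min; min changes only if -24 < -4.
New min = -24; changed? yes

Answer: yes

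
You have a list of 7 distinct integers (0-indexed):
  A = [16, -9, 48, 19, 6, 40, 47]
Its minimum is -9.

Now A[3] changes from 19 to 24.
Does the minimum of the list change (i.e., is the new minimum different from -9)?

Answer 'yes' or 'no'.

Answer: no

Derivation:
Old min = -9
Change: A[3] 19 -> 24
Changed element was NOT the min; min changes only if 24 < -9.
New min = -9; changed? no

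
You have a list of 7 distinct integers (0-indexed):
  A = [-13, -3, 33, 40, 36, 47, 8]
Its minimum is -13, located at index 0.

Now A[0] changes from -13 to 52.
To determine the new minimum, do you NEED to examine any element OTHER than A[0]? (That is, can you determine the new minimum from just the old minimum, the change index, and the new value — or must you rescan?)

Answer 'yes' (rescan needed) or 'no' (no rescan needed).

Old min = -13 at index 0
Change at index 0: -13 -> 52
Index 0 WAS the min and new value 52 > old min -13. Must rescan other elements to find the new min.
Needs rescan: yes

Answer: yes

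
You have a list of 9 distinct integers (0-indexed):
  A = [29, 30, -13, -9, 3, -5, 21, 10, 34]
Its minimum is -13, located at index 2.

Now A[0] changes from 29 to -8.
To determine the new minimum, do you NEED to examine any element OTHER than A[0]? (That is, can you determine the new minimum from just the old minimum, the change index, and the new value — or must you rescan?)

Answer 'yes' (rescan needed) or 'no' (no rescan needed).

Answer: no

Derivation:
Old min = -13 at index 2
Change at index 0: 29 -> -8
Index 0 was NOT the min. New min = min(-13, -8). No rescan of other elements needed.
Needs rescan: no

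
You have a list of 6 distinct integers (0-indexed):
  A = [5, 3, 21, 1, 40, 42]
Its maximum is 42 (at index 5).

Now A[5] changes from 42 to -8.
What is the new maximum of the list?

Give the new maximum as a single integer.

Old max = 42 (at index 5)
Change: A[5] 42 -> -8
Changed element WAS the max -> may need rescan.
  Max of remaining elements: 40
  New max = max(-8, 40) = 40

Answer: 40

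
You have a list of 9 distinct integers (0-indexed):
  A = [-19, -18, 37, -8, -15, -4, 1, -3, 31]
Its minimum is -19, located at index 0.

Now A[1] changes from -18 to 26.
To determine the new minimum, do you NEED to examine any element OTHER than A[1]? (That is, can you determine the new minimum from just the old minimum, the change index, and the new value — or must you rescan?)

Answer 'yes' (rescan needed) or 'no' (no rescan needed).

Old min = -19 at index 0
Change at index 1: -18 -> 26
Index 1 was NOT the min. New min = min(-19, 26). No rescan of other elements needed.
Needs rescan: no

Answer: no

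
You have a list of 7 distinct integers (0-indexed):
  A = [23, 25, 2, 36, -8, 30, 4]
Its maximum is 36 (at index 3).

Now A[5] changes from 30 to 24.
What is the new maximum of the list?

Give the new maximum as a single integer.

Answer: 36

Derivation:
Old max = 36 (at index 3)
Change: A[5] 30 -> 24
Changed element was NOT the old max.
  New max = max(old_max, new_val) = max(36, 24) = 36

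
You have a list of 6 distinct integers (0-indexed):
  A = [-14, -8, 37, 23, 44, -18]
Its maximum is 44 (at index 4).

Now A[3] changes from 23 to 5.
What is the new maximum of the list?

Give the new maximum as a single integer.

Answer: 44

Derivation:
Old max = 44 (at index 4)
Change: A[3] 23 -> 5
Changed element was NOT the old max.
  New max = max(old_max, new_val) = max(44, 5) = 44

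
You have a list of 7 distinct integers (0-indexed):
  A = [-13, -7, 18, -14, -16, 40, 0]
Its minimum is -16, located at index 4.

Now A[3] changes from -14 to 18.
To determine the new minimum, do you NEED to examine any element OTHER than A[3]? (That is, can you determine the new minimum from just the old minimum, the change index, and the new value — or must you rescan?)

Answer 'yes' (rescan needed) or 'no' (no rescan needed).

Answer: no

Derivation:
Old min = -16 at index 4
Change at index 3: -14 -> 18
Index 3 was NOT the min. New min = min(-16, 18). No rescan of other elements needed.
Needs rescan: no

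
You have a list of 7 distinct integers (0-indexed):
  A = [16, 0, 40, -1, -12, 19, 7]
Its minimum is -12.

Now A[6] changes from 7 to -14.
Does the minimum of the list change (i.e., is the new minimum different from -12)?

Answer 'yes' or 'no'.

Old min = -12
Change: A[6] 7 -> -14
Changed element was NOT the min; min changes only if -14 < -12.
New min = -14; changed? yes

Answer: yes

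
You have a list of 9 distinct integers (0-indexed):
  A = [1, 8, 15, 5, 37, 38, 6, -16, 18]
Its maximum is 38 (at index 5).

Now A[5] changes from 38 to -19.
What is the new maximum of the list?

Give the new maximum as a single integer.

Answer: 37

Derivation:
Old max = 38 (at index 5)
Change: A[5] 38 -> -19
Changed element WAS the max -> may need rescan.
  Max of remaining elements: 37
  New max = max(-19, 37) = 37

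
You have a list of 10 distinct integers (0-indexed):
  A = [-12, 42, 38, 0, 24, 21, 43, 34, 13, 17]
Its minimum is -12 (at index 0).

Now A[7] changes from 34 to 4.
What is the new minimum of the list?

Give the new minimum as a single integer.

Answer: -12

Derivation:
Old min = -12 (at index 0)
Change: A[7] 34 -> 4
Changed element was NOT the old min.
  New min = min(old_min, new_val) = min(-12, 4) = -12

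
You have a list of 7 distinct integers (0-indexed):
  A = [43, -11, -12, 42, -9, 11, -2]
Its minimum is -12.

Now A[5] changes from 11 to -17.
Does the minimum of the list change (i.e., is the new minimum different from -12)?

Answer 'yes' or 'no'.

Answer: yes

Derivation:
Old min = -12
Change: A[5] 11 -> -17
Changed element was NOT the min; min changes only if -17 < -12.
New min = -17; changed? yes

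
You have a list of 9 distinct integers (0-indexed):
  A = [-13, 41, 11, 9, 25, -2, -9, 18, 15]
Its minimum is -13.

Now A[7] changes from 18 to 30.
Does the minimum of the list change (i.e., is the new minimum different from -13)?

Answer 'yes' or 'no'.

Answer: no

Derivation:
Old min = -13
Change: A[7] 18 -> 30
Changed element was NOT the min; min changes only if 30 < -13.
New min = -13; changed? no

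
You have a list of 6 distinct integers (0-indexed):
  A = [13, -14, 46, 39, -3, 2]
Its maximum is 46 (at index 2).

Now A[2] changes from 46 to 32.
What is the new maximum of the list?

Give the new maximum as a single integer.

Answer: 39

Derivation:
Old max = 46 (at index 2)
Change: A[2] 46 -> 32
Changed element WAS the max -> may need rescan.
  Max of remaining elements: 39
  New max = max(32, 39) = 39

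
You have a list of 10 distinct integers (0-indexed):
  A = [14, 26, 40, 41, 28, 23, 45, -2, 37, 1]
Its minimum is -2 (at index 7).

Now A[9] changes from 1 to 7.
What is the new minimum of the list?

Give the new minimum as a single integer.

Answer: -2

Derivation:
Old min = -2 (at index 7)
Change: A[9] 1 -> 7
Changed element was NOT the old min.
  New min = min(old_min, new_val) = min(-2, 7) = -2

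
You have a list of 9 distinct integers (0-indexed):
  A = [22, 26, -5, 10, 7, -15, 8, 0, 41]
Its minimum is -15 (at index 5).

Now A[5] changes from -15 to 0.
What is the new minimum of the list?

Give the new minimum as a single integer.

Answer: -5

Derivation:
Old min = -15 (at index 5)
Change: A[5] -15 -> 0
Changed element WAS the min. Need to check: is 0 still <= all others?
  Min of remaining elements: -5
  New min = min(0, -5) = -5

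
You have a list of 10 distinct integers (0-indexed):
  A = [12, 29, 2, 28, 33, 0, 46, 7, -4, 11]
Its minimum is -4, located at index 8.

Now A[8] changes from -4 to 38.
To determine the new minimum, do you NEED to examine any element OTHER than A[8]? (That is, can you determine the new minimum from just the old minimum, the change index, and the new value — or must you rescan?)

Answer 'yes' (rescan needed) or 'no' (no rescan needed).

Old min = -4 at index 8
Change at index 8: -4 -> 38
Index 8 WAS the min and new value 38 > old min -4. Must rescan other elements to find the new min.
Needs rescan: yes

Answer: yes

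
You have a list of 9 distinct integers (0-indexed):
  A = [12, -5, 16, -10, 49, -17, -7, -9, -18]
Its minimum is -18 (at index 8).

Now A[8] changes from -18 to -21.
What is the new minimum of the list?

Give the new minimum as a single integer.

Old min = -18 (at index 8)
Change: A[8] -18 -> -21
Changed element WAS the min. Need to check: is -21 still <= all others?
  Min of remaining elements: -17
  New min = min(-21, -17) = -21

Answer: -21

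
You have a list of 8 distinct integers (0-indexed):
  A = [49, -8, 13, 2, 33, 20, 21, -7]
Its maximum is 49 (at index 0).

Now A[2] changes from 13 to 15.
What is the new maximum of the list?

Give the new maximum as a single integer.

Old max = 49 (at index 0)
Change: A[2] 13 -> 15
Changed element was NOT the old max.
  New max = max(old_max, new_val) = max(49, 15) = 49

Answer: 49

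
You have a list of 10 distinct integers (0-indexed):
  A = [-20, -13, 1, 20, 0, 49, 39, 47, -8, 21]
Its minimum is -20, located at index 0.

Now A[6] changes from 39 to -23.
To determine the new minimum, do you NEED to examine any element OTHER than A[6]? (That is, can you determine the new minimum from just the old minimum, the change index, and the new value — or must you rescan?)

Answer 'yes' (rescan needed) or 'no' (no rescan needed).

Old min = -20 at index 0
Change at index 6: 39 -> -23
Index 6 was NOT the min. New min = min(-20, -23). No rescan of other elements needed.
Needs rescan: no

Answer: no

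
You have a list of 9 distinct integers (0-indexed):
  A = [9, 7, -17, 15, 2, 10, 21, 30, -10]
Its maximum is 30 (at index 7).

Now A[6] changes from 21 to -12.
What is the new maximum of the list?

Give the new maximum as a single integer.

Old max = 30 (at index 7)
Change: A[6] 21 -> -12
Changed element was NOT the old max.
  New max = max(old_max, new_val) = max(30, -12) = 30

Answer: 30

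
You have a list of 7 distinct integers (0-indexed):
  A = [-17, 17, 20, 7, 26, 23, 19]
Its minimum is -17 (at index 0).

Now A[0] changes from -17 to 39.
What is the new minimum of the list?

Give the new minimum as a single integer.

Answer: 7

Derivation:
Old min = -17 (at index 0)
Change: A[0] -17 -> 39
Changed element WAS the min. Need to check: is 39 still <= all others?
  Min of remaining elements: 7
  New min = min(39, 7) = 7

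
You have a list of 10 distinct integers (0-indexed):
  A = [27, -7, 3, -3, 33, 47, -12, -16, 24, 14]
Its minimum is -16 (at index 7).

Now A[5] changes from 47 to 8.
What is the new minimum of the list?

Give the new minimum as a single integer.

Old min = -16 (at index 7)
Change: A[5] 47 -> 8
Changed element was NOT the old min.
  New min = min(old_min, new_val) = min(-16, 8) = -16

Answer: -16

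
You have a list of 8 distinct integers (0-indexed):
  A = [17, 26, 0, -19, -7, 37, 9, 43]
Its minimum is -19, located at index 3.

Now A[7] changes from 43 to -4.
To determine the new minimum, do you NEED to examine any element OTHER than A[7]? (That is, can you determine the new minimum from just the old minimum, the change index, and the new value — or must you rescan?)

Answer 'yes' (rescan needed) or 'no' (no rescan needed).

Old min = -19 at index 3
Change at index 7: 43 -> -4
Index 7 was NOT the min. New min = min(-19, -4). No rescan of other elements needed.
Needs rescan: no

Answer: no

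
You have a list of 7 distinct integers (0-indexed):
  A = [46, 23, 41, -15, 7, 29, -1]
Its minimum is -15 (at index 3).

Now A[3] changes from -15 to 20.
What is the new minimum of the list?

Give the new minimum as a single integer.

Answer: -1

Derivation:
Old min = -15 (at index 3)
Change: A[3] -15 -> 20
Changed element WAS the min. Need to check: is 20 still <= all others?
  Min of remaining elements: -1
  New min = min(20, -1) = -1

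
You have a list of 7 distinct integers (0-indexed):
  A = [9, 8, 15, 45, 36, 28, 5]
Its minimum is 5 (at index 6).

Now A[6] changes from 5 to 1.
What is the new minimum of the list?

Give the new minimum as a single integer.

Answer: 1

Derivation:
Old min = 5 (at index 6)
Change: A[6] 5 -> 1
Changed element WAS the min. Need to check: is 1 still <= all others?
  Min of remaining elements: 8
  New min = min(1, 8) = 1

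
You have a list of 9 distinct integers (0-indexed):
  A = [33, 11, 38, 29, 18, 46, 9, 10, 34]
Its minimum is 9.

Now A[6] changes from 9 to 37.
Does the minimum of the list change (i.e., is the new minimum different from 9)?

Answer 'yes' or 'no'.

Old min = 9
Change: A[6] 9 -> 37
Changed element was the min; new min must be rechecked.
New min = 10; changed? yes

Answer: yes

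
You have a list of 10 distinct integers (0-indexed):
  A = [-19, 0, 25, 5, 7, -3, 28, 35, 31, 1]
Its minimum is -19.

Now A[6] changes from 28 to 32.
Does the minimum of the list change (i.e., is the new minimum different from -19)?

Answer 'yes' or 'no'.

Answer: no

Derivation:
Old min = -19
Change: A[6] 28 -> 32
Changed element was NOT the min; min changes only if 32 < -19.
New min = -19; changed? no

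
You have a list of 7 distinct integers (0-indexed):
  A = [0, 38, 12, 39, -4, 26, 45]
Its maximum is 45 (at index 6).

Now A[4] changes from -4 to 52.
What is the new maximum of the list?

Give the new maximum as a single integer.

Answer: 52

Derivation:
Old max = 45 (at index 6)
Change: A[4] -4 -> 52
Changed element was NOT the old max.
  New max = max(old_max, new_val) = max(45, 52) = 52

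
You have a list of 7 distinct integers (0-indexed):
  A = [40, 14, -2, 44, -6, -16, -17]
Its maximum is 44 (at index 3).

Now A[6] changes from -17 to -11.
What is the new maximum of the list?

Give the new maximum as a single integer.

Answer: 44

Derivation:
Old max = 44 (at index 3)
Change: A[6] -17 -> -11
Changed element was NOT the old max.
  New max = max(old_max, new_val) = max(44, -11) = 44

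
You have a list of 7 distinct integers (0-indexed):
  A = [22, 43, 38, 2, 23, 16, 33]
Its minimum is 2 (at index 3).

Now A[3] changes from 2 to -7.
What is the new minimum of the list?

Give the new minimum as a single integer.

Old min = 2 (at index 3)
Change: A[3] 2 -> -7
Changed element WAS the min. Need to check: is -7 still <= all others?
  Min of remaining elements: 16
  New min = min(-7, 16) = -7

Answer: -7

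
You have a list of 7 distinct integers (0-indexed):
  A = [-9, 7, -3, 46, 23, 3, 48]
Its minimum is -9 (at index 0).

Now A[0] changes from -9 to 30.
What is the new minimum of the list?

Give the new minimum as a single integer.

Old min = -9 (at index 0)
Change: A[0] -9 -> 30
Changed element WAS the min. Need to check: is 30 still <= all others?
  Min of remaining elements: -3
  New min = min(30, -3) = -3

Answer: -3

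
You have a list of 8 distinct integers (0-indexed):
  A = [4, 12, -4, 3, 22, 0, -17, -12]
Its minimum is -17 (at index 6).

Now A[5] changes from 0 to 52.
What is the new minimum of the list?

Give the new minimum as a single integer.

Old min = -17 (at index 6)
Change: A[5] 0 -> 52
Changed element was NOT the old min.
  New min = min(old_min, new_val) = min(-17, 52) = -17

Answer: -17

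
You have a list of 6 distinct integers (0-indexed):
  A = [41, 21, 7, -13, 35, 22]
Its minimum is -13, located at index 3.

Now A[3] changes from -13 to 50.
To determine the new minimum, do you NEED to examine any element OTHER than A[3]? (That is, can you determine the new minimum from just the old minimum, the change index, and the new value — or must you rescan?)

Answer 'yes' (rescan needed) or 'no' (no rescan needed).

Answer: yes

Derivation:
Old min = -13 at index 3
Change at index 3: -13 -> 50
Index 3 WAS the min and new value 50 > old min -13. Must rescan other elements to find the new min.
Needs rescan: yes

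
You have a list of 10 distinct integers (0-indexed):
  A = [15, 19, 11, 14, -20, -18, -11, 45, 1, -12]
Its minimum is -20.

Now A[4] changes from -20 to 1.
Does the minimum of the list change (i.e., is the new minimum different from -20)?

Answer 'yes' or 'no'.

Answer: yes

Derivation:
Old min = -20
Change: A[4] -20 -> 1
Changed element was the min; new min must be rechecked.
New min = -18; changed? yes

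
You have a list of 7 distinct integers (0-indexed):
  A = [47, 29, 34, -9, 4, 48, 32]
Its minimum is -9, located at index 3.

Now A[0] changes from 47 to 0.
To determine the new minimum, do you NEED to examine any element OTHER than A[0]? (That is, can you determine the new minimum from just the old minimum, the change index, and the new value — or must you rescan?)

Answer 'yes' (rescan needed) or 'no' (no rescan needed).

Old min = -9 at index 3
Change at index 0: 47 -> 0
Index 0 was NOT the min. New min = min(-9, 0). No rescan of other elements needed.
Needs rescan: no

Answer: no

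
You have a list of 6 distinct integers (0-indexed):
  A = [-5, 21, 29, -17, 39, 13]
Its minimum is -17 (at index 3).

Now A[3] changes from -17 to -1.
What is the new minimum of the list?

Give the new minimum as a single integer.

Answer: -5

Derivation:
Old min = -17 (at index 3)
Change: A[3] -17 -> -1
Changed element WAS the min. Need to check: is -1 still <= all others?
  Min of remaining elements: -5
  New min = min(-1, -5) = -5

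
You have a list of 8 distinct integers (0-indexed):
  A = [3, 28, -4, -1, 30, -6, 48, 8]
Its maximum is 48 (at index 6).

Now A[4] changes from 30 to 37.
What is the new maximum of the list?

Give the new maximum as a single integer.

Answer: 48

Derivation:
Old max = 48 (at index 6)
Change: A[4] 30 -> 37
Changed element was NOT the old max.
  New max = max(old_max, new_val) = max(48, 37) = 48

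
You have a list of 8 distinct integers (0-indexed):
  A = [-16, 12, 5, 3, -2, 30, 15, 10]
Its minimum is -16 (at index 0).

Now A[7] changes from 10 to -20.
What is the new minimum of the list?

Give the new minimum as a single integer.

Answer: -20

Derivation:
Old min = -16 (at index 0)
Change: A[7] 10 -> -20
Changed element was NOT the old min.
  New min = min(old_min, new_val) = min(-16, -20) = -20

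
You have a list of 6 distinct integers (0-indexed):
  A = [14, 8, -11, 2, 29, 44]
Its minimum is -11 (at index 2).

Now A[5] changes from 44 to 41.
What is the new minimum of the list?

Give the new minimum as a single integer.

Answer: -11

Derivation:
Old min = -11 (at index 2)
Change: A[5] 44 -> 41
Changed element was NOT the old min.
  New min = min(old_min, new_val) = min(-11, 41) = -11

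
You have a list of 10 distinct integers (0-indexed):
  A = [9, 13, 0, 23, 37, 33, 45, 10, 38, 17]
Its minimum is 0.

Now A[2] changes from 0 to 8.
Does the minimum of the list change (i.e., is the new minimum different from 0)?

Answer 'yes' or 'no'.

Old min = 0
Change: A[2] 0 -> 8
Changed element was the min; new min must be rechecked.
New min = 8; changed? yes

Answer: yes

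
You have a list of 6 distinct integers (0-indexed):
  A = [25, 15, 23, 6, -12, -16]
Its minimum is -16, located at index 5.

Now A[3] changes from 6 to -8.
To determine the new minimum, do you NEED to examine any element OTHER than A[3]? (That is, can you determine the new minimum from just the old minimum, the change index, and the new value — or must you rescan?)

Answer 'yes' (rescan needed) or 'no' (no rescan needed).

Answer: no

Derivation:
Old min = -16 at index 5
Change at index 3: 6 -> -8
Index 3 was NOT the min. New min = min(-16, -8). No rescan of other elements needed.
Needs rescan: no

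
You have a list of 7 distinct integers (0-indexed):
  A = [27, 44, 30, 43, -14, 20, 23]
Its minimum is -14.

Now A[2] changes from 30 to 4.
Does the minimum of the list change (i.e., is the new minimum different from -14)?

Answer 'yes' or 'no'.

Answer: no

Derivation:
Old min = -14
Change: A[2] 30 -> 4
Changed element was NOT the min; min changes only if 4 < -14.
New min = -14; changed? no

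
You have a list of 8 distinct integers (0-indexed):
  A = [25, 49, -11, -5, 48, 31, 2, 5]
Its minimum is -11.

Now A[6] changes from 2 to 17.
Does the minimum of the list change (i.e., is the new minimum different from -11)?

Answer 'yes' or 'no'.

Answer: no

Derivation:
Old min = -11
Change: A[6] 2 -> 17
Changed element was NOT the min; min changes only if 17 < -11.
New min = -11; changed? no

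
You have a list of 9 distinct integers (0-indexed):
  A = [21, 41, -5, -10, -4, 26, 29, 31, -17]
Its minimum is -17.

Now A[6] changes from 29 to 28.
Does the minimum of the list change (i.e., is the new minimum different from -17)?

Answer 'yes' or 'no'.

Answer: no

Derivation:
Old min = -17
Change: A[6] 29 -> 28
Changed element was NOT the min; min changes only if 28 < -17.
New min = -17; changed? no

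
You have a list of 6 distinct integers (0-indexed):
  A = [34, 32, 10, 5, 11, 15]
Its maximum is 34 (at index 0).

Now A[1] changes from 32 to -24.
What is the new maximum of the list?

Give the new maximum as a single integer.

Answer: 34

Derivation:
Old max = 34 (at index 0)
Change: A[1] 32 -> -24
Changed element was NOT the old max.
  New max = max(old_max, new_val) = max(34, -24) = 34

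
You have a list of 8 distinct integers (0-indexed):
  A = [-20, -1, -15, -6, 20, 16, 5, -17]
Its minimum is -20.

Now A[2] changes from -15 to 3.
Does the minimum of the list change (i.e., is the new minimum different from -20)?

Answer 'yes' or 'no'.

Old min = -20
Change: A[2] -15 -> 3
Changed element was NOT the min; min changes only if 3 < -20.
New min = -20; changed? no

Answer: no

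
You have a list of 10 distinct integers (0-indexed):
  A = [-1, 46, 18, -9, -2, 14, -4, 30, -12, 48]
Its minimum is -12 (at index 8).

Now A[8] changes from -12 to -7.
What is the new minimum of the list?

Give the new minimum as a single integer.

Old min = -12 (at index 8)
Change: A[8] -12 -> -7
Changed element WAS the min. Need to check: is -7 still <= all others?
  Min of remaining elements: -9
  New min = min(-7, -9) = -9

Answer: -9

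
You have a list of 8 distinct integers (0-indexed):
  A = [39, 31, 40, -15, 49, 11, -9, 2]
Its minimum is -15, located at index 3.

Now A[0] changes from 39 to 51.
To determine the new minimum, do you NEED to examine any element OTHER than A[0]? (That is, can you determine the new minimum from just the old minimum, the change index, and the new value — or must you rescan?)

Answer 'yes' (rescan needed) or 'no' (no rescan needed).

Old min = -15 at index 3
Change at index 0: 39 -> 51
Index 0 was NOT the min. New min = min(-15, 51). No rescan of other elements needed.
Needs rescan: no

Answer: no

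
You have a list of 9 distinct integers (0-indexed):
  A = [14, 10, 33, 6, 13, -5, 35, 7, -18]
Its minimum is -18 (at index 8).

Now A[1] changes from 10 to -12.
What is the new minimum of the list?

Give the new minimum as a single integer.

Old min = -18 (at index 8)
Change: A[1] 10 -> -12
Changed element was NOT the old min.
  New min = min(old_min, new_val) = min(-18, -12) = -18

Answer: -18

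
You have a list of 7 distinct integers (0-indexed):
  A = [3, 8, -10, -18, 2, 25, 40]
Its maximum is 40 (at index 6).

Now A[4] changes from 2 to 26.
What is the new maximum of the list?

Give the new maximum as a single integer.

Old max = 40 (at index 6)
Change: A[4] 2 -> 26
Changed element was NOT the old max.
  New max = max(old_max, new_val) = max(40, 26) = 40

Answer: 40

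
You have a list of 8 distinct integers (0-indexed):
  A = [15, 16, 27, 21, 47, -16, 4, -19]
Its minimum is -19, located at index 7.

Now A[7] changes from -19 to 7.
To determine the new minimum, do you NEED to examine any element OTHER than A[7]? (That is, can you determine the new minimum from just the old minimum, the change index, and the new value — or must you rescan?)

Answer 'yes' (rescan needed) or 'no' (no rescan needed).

Answer: yes

Derivation:
Old min = -19 at index 7
Change at index 7: -19 -> 7
Index 7 WAS the min and new value 7 > old min -19. Must rescan other elements to find the new min.
Needs rescan: yes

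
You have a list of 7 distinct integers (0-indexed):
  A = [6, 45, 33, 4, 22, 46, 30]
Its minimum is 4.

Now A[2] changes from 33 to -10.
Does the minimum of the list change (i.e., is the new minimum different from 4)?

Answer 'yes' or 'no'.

Old min = 4
Change: A[2] 33 -> -10
Changed element was NOT the min; min changes only if -10 < 4.
New min = -10; changed? yes

Answer: yes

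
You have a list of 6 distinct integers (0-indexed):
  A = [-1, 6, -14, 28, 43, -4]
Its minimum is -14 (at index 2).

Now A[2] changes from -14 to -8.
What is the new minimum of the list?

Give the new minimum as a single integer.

Answer: -8

Derivation:
Old min = -14 (at index 2)
Change: A[2] -14 -> -8
Changed element WAS the min. Need to check: is -8 still <= all others?
  Min of remaining elements: -4
  New min = min(-8, -4) = -8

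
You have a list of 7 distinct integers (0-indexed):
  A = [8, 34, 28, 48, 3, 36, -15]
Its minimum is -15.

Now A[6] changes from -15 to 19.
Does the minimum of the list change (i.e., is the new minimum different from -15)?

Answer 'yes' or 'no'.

Answer: yes

Derivation:
Old min = -15
Change: A[6] -15 -> 19
Changed element was the min; new min must be rechecked.
New min = 3; changed? yes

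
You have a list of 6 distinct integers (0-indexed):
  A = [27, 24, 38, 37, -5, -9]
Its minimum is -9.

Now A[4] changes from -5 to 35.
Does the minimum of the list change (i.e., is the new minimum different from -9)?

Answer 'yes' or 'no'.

Old min = -9
Change: A[4] -5 -> 35
Changed element was NOT the min; min changes only if 35 < -9.
New min = -9; changed? no

Answer: no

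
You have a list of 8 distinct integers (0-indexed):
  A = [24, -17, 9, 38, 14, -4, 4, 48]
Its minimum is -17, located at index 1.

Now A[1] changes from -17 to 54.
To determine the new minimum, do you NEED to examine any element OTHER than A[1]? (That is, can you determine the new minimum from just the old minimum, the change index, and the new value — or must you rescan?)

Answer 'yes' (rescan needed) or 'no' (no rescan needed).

Answer: yes

Derivation:
Old min = -17 at index 1
Change at index 1: -17 -> 54
Index 1 WAS the min and new value 54 > old min -17. Must rescan other elements to find the new min.
Needs rescan: yes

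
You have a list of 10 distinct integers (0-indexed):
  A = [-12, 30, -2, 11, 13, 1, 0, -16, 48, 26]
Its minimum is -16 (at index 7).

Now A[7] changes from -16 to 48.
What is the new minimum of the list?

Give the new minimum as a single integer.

Old min = -16 (at index 7)
Change: A[7] -16 -> 48
Changed element WAS the min. Need to check: is 48 still <= all others?
  Min of remaining elements: -12
  New min = min(48, -12) = -12

Answer: -12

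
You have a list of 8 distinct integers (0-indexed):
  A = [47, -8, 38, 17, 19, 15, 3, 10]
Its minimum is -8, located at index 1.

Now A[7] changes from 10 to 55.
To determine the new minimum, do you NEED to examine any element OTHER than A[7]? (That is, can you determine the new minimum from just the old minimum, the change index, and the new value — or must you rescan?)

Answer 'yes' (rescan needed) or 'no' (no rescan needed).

Answer: no

Derivation:
Old min = -8 at index 1
Change at index 7: 10 -> 55
Index 7 was NOT the min. New min = min(-8, 55). No rescan of other elements needed.
Needs rescan: no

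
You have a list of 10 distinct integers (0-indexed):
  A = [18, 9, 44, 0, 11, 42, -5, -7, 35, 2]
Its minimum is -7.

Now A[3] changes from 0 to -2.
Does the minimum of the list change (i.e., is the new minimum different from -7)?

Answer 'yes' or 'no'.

Answer: no

Derivation:
Old min = -7
Change: A[3] 0 -> -2
Changed element was NOT the min; min changes only if -2 < -7.
New min = -7; changed? no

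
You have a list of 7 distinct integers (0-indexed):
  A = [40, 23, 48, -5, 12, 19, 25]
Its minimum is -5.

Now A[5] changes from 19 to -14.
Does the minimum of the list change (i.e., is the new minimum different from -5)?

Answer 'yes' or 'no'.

Old min = -5
Change: A[5] 19 -> -14
Changed element was NOT the min; min changes only if -14 < -5.
New min = -14; changed? yes

Answer: yes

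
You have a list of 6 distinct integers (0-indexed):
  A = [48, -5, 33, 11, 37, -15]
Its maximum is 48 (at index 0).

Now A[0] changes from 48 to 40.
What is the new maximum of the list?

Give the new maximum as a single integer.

Answer: 40

Derivation:
Old max = 48 (at index 0)
Change: A[0] 48 -> 40
Changed element WAS the max -> may need rescan.
  Max of remaining elements: 37
  New max = max(40, 37) = 40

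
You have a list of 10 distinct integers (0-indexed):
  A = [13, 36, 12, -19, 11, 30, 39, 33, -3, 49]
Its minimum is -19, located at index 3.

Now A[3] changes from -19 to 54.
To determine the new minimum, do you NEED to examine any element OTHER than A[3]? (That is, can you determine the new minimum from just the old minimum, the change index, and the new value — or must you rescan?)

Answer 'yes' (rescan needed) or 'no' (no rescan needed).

Answer: yes

Derivation:
Old min = -19 at index 3
Change at index 3: -19 -> 54
Index 3 WAS the min and new value 54 > old min -19. Must rescan other elements to find the new min.
Needs rescan: yes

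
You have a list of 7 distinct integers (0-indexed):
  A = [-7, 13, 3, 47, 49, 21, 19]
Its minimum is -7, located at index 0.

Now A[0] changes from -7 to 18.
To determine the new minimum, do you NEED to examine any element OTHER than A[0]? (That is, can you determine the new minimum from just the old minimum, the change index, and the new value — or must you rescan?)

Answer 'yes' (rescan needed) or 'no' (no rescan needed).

Old min = -7 at index 0
Change at index 0: -7 -> 18
Index 0 WAS the min and new value 18 > old min -7. Must rescan other elements to find the new min.
Needs rescan: yes

Answer: yes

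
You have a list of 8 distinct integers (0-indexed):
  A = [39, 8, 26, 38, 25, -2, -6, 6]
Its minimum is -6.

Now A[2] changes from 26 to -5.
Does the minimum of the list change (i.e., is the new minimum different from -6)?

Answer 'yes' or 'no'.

Answer: no

Derivation:
Old min = -6
Change: A[2] 26 -> -5
Changed element was NOT the min; min changes only if -5 < -6.
New min = -6; changed? no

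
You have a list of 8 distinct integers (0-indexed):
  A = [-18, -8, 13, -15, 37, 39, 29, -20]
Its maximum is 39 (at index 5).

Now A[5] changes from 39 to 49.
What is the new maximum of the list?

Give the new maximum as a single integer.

Answer: 49

Derivation:
Old max = 39 (at index 5)
Change: A[5] 39 -> 49
Changed element WAS the max -> may need rescan.
  Max of remaining elements: 37
  New max = max(49, 37) = 49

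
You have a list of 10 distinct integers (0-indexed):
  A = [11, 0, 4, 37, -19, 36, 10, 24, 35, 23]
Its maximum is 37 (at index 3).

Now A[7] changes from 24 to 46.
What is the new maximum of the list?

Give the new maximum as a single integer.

Old max = 37 (at index 3)
Change: A[7] 24 -> 46
Changed element was NOT the old max.
  New max = max(old_max, new_val) = max(37, 46) = 46

Answer: 46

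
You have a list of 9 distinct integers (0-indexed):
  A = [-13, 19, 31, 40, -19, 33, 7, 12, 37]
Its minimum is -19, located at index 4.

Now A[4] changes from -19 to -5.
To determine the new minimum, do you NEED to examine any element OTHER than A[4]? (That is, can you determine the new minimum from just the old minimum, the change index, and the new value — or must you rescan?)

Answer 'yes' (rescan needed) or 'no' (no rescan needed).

Old min = -19 at index 4
Change at index 4: -19 -> -5
Index 4 WAS the min and new value -5 > old min -19. Must rescan other elements to find the new min.
Needs rescan: yes

Answer: yes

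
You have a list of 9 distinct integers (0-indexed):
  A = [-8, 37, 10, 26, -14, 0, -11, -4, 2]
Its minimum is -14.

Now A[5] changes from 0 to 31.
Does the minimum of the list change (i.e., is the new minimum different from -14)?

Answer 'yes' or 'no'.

Old min = -14
Change: A[5] 0 -> 31
Changed element was NOT the min; min changes only if 31 < -14.
New min = -14; changed? no

Answer: no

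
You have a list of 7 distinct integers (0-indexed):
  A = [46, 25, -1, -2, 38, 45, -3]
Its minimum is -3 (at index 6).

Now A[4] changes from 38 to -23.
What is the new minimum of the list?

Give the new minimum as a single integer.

Answer: -23

Derivation:
Old min = -3 (at index 6)
Change: A[4] 38 -> -23
Changed element was NOT the old min.
  New min = min(old_min, new_val) = min(-3, -23) = -23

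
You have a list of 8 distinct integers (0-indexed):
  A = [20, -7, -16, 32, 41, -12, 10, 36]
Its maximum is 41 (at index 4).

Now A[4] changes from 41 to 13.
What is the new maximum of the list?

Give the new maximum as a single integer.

Old max = 41 (at index 4)
Change: A[4] 41 -> 13
Changed element WAS the max -> may need rescan.
  Max of remaining elements: 36
  New max = max(13, 36) = 36

Answer: 36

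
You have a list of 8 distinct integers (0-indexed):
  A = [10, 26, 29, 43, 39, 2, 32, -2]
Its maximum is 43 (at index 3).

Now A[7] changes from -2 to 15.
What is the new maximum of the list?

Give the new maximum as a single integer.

Answer: 43

Derivation:
Old max = 43 (at index 3)
Change: A[7] -2 -> 15
Changed element was NOT the old max.
  New max = max(old_max, new_val) = max(43, 15) = 43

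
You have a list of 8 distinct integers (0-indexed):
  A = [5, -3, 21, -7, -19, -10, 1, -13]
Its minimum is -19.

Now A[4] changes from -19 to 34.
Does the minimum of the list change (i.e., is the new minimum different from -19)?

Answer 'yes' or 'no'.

Answer: yes

Derivation:
Old min = -19
Change: A[4] -19 -> 34
Changed element was the min; new min must be rechecked.
New min = -13; changed? yes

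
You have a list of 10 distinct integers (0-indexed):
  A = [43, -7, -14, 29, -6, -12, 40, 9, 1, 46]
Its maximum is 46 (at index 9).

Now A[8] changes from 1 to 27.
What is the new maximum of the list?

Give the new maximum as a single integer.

Answer: 46

Derivation:
Old max = 46 (at index 9)
Change: A[8] 1 -> 27
Changed element was NOT the old max.
  New max = max(old_max, new_val) = max(46, 27) = 46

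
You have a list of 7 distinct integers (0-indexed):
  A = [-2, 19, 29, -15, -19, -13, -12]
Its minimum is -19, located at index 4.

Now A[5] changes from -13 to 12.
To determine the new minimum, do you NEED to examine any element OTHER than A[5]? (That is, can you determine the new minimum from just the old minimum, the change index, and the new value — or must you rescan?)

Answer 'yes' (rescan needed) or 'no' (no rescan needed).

Answer: no

Derivation:
Old min = -19 at index 4
Change at index 5: -13 -> 12
Index 5 was NOT the min. New min = min(-19, 12). No rescan of other elements needed.
Needs rescan: no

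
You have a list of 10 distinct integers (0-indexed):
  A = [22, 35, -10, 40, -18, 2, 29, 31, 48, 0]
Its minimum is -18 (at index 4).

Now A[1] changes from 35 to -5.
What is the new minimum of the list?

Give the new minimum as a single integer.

Answer: -18

Derivation:
Old min = -18 (at index 4)
Change: A[1] 35 -> -5
Changed element was NOT the old min.
  New min = min(old_min, new_val) = min(-18, -5) = -18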